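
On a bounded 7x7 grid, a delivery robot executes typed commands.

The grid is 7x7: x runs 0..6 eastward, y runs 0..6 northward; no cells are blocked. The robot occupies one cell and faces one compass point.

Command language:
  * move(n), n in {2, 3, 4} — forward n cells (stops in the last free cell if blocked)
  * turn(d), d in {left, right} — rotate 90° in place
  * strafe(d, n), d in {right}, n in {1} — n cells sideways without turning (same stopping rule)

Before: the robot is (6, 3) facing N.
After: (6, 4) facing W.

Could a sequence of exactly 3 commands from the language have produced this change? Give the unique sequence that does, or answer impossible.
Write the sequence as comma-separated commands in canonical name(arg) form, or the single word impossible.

strafe(right, 1), turn(left), strafe(right, 1)

key: the first strafe(right, 1) runs into the grid edge before its full distance
initial: (6, 3) facing N
[1] after strafe(right, 1): (6, 3) facing N
[2] after turn(left): (6, 3) facing W
[3] after strafe(right, 1): (6, 4) facing W
uniquely the one of 216 3-step routes that fits.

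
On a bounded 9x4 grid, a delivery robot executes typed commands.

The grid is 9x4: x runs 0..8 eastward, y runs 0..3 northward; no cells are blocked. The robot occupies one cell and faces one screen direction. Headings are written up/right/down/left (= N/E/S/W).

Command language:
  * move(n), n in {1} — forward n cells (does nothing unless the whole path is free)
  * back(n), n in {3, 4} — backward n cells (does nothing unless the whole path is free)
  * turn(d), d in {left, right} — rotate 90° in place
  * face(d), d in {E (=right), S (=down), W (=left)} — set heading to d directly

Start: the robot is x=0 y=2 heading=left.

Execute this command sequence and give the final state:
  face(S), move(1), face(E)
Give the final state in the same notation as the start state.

t0: x=0 y=2 heading=left
[1] after face(S): x=0 y=2 heading=down
[2] after move(1): x=0 y=1 heading=down
[3] after face(E): x=0 y=1 heading=right

x=0 y=1 heading=right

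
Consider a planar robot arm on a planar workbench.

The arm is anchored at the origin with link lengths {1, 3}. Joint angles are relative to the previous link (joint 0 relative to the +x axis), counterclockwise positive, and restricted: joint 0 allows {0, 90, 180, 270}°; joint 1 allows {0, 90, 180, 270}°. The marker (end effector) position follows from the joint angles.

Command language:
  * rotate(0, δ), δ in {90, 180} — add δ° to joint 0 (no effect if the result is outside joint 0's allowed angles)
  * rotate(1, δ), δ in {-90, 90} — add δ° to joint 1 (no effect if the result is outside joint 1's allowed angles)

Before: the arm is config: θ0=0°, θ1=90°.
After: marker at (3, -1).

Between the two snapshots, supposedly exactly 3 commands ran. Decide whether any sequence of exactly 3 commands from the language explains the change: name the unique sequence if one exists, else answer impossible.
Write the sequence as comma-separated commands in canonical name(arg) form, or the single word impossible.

rotate(0, 90), rotate(0, 90), rotate(0, 90)

initial: config: θ0=0°, θ1=90°
t=1 rotate(0, 90) ⇒ config: θ0=90°, θ1=90°
t=2 rotate(0, 90) ⇒ config: θ0=180°, θ1=90°
t=3 rotate(0, 90) ⇒ config: θ0=270°, θ1=90°
no other 3-command option fits: unique.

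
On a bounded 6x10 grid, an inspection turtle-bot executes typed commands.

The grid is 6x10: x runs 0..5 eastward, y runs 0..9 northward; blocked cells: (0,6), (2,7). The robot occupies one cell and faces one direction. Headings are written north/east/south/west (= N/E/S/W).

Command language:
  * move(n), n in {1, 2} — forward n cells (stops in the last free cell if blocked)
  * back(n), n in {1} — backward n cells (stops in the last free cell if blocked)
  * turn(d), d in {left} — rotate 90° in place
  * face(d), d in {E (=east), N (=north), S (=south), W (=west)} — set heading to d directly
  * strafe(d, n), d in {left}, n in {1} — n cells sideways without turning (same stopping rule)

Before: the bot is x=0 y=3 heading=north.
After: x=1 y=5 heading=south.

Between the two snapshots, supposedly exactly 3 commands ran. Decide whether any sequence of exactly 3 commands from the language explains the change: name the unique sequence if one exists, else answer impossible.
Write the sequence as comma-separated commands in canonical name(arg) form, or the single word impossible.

move(2), face(S), strafe(left, 1)

key: position moved to (1,5) AND the heading swung to S — translation plus rotation needed
start: x=0 y=3 heading=north
[1] after move(2): x=0 y=5 heading=north
[2] after face(S): x=0 y=5 heading=south
[3] after strafe(left, 1): x=1 y=5 heading=south
all 729 alternatives checked — unique.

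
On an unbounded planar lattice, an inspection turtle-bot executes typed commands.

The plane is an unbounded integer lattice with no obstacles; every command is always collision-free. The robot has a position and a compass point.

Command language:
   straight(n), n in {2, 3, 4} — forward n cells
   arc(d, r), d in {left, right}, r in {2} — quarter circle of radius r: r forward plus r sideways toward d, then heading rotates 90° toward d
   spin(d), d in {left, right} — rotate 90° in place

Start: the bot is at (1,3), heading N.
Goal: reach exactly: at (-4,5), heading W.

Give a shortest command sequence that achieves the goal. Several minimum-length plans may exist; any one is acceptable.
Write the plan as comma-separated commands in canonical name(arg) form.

arc(left, 2), straight(3)

start: at (1,3), heading N
step 1 (arc(left, 2)): at (-1,5), heading W
step 2 (straight(3)): at (-4,5), heading W
no 1-step plan works, so 2 is optimal.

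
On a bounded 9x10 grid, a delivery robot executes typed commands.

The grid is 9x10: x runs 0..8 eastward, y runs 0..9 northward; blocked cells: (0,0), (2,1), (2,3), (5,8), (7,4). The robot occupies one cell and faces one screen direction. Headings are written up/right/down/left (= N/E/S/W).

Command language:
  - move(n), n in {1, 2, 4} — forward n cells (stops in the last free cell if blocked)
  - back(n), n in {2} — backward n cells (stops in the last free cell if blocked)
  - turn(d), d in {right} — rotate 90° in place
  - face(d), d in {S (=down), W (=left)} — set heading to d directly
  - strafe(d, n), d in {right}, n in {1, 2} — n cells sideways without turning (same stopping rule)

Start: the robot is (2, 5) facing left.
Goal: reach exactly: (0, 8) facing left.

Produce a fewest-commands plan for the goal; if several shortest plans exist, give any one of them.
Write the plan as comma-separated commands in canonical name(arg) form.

move(4), strafe(right, 1), strafe(right, 2)

initial: (2, 5) facing left
1. move(4) → (0, 5) facing left
2. strafe(right, 1) → (0, 6) facing left
3. strafe(right, 2) → (0, 8) facing left
shorter routes all fall short; 3 is best.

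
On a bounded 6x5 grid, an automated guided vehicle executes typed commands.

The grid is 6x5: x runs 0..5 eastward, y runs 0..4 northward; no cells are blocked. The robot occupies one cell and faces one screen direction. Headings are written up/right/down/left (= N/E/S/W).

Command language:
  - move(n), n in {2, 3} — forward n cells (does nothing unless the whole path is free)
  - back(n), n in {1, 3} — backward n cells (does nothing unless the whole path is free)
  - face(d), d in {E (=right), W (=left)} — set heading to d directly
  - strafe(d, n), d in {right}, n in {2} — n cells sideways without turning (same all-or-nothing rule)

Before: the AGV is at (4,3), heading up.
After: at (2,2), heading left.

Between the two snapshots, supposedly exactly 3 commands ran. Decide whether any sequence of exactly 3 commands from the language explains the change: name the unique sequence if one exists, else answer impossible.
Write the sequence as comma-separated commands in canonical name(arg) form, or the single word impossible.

key: running move(2) before back(1) would end elsewhere — order is forced
t0: at (4,3), heading up
t=1 back(1) ⇒ at (4,2), heading up
t=2 face(W) ⇒ at (4,2), heading left
t=3 move(2) ⇒ at (2,2), heading left
no rival 3-sequence matches.

back(1), face(W), move(2)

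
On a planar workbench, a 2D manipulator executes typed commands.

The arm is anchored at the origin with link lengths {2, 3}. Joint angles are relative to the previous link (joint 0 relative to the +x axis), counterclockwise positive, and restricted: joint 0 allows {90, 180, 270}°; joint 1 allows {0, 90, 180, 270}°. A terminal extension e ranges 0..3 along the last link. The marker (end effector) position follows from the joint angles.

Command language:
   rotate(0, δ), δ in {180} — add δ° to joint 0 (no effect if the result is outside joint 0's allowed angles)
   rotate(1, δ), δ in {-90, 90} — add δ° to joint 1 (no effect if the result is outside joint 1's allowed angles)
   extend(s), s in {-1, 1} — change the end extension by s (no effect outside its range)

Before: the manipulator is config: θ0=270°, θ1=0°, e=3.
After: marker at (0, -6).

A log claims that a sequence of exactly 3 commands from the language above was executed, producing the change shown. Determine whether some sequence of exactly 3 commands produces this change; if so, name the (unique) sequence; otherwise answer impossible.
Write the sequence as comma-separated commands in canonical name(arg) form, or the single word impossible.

extend(1), extend(-1), extend(-1)

key: running extend(-1) before extend(1) would end elsewhere — order is forced
begin: config: θ0=270°, θ1=0°, e=3
1. extend(1) → config: θ0=270°, θ1=0°, e=3
2. extend(-1) → config: θ0=270°, θ1=0°, e=2
3. extend(-1) → config: θ0=270°, θ1=0°, e=1
no rival 3-sequence matches.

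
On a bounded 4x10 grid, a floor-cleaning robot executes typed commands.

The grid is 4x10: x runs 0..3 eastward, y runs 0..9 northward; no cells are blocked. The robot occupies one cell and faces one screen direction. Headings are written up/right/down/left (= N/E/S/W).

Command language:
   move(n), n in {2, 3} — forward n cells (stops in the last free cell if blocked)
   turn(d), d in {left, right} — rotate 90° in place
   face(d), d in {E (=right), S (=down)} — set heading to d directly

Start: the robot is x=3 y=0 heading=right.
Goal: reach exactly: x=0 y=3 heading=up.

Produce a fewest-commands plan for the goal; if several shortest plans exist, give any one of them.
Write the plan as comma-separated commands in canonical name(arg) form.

begin: x=3 y=0 heading=right
step 1 (face(S)): x=3 y=0 heading=down
step 2 (turn(right)): x=3 y=0 heading=left
step 3 (move(3)): x=0 y=0 heading=left
step 4 (turn(right)): x=0 y=0 heading=up
step 5 (move(3)): x=0 y=3 heading=up
nothing shorter than 5 reaches the goal.

face(S), turn(right), move(3), turn(right), move(3)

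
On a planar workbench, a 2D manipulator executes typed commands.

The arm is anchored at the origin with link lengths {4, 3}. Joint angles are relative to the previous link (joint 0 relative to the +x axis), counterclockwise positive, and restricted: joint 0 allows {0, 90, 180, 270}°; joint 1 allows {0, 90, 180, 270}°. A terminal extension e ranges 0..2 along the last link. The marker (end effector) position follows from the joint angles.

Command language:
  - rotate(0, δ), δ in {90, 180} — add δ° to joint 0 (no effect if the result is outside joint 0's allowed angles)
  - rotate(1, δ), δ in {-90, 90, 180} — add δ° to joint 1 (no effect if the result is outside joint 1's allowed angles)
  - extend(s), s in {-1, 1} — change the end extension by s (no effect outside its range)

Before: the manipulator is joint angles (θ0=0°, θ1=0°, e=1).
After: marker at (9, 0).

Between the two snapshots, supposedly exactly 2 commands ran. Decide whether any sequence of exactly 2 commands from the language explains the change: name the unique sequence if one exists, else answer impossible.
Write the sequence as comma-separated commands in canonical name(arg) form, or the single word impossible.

begin: joint angles (θ0=0°, θ1=0°, e=1)
1. extend(1) → joint angles (θ0=0°, θ1=0°, e=2)
2. extend(1) → joint angles (θ0=0°, θ1=0°, e=2)
no other 2-command option fits: unique.

extend(1), extend(1)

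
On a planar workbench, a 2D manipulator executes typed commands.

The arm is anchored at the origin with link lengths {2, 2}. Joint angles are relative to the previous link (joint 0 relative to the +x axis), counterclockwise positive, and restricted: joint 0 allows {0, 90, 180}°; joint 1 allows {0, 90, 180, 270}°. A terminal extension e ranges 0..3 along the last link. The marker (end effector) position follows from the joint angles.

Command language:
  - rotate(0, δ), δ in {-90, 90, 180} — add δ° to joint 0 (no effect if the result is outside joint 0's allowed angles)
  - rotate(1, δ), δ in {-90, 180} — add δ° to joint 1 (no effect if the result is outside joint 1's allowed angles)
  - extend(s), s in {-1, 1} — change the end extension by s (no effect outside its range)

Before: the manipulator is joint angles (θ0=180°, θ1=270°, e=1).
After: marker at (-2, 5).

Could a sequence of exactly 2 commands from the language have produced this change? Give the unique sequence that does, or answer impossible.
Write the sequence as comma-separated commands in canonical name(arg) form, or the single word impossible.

extend(1), extend(1)

start: joint angles (θ0=180°, θ1=270°, e=1)
[1] after extend(1): joint angles (θ0=180°, θ1=270°, e=2)
[2] after extend(1): joint angles (θ0=180°, θ1=270°, e=3)
all 49 alternatives checked — unique.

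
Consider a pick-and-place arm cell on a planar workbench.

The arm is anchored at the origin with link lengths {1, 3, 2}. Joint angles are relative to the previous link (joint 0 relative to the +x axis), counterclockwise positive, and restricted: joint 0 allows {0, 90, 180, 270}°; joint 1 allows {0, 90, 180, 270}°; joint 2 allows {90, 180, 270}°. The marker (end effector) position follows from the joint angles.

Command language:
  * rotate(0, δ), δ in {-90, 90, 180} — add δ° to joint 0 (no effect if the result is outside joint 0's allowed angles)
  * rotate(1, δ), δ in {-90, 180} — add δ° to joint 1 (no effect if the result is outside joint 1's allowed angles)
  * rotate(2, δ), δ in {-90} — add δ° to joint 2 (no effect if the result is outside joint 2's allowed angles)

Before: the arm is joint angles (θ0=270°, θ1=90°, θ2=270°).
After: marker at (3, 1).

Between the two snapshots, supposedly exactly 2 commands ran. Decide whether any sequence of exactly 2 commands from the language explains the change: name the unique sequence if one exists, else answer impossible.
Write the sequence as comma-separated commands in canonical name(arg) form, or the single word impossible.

rotate(2, -90), rotate(2, -90)

begin: joint angles (θ0=270°, θ1=90°, θ2=270°)
step 1 (rotate(2, -90)): joint angles (θ0=270°, θ1=90°, θ2=180°)
step 2 (rotate(2, -90)): joint angles (θ0=270°, θ1=90°, θ2=90°)
no other 2-command option fits: unique.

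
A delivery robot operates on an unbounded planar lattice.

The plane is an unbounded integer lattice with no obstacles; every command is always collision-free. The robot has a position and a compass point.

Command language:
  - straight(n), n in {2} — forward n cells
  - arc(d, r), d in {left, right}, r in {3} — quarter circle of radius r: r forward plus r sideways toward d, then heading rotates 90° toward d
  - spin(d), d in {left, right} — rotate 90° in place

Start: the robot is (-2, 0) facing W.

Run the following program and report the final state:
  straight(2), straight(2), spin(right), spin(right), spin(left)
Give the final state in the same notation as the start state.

from: (-2, 0) facing W
step 1 (straight(2)): (-4, 0) facing W
step 2 (straight(2)): (-6, 0) facing W
step 3 (spin(right)): (-6, 0) facing N
step 4 (spin(right)): (-6, 0) facing E
step 5 (spin(left)): (-6, 0) facing N

(-6, 0) facing N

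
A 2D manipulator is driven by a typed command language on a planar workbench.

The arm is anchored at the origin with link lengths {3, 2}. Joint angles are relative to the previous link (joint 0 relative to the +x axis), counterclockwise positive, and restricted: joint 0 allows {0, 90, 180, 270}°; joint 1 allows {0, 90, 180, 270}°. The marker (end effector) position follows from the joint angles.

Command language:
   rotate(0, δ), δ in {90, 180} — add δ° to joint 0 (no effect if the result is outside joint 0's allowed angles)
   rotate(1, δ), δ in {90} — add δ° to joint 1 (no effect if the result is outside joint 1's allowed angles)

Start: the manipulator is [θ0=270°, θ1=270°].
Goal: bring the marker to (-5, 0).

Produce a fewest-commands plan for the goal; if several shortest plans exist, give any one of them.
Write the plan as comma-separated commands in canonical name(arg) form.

start: [θ0=270°, θ1=270°]
step 1 (rotate(0, 180)): [θ0=90°, θ1=270°]
step 2 (rotate(1, 90)): [θ0=90°, θ1=0°]
step 3 (rotate(0, 90)): [θ0=180°, θ1=0°]
no 2-step plan works, so 3 is optimal.

rotate(0, 180), rotate(1, 90), rotate(0, 90)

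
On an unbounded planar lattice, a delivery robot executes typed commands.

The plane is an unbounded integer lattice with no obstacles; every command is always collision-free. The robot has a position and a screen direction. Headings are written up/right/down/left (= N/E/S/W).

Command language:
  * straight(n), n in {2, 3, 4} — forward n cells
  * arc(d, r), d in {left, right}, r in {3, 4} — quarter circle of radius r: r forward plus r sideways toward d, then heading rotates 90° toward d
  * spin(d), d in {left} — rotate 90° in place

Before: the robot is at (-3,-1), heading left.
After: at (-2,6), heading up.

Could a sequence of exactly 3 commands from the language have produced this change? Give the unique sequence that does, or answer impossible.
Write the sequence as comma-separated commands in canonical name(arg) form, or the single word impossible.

arc(right, 3), arc(right, 4), spin(left)

key: running spin(left) before arc(right, 3) would end elsewhere — order is forced
start: at (-3,-1), heading left
1. arc(right, 3) → at (-6,2), heading up
2. arc(right, 4) → at (-2,6), heading right
3. spin(left) → at (-2,6), heading up
no other 3-command option fits: unique.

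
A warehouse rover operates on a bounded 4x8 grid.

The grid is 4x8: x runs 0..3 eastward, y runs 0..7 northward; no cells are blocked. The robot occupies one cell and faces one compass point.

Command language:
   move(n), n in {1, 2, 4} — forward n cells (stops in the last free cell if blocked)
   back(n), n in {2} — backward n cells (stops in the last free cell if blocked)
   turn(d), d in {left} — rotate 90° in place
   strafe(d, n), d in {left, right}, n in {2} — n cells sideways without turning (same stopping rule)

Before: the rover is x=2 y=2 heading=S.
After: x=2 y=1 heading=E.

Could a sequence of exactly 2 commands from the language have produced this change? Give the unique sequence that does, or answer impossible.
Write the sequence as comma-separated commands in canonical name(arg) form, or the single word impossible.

key: position moved to (2,1) AND the heading swung to E — translation plus rotation needed
start: x=2 y=2 heading=S
step 1 (move(1)): x=2 y=1 heading=S
step 2 (turn(left)): x=2 y=1 heading=E
all 49 alternatives checked — unique.

move(1), turn(left)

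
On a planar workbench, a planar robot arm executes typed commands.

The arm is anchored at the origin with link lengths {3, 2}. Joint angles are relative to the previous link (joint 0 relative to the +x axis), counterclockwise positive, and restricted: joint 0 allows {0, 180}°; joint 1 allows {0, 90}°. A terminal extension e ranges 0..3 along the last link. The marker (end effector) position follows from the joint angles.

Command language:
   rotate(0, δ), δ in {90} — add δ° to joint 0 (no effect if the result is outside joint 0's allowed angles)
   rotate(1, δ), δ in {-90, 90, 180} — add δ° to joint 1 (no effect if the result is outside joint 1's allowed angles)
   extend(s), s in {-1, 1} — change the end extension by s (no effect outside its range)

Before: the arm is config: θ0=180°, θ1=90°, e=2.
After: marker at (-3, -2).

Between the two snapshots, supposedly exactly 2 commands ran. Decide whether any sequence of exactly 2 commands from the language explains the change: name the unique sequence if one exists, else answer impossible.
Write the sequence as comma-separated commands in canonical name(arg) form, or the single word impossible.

initial: config: θ0=180°, θ1=90°, e=2
[1] after extend(-1): config: θ0=180°, θ1=90°, e=1
[2] after extend(-1): config: θ0=180°, θ1=90°, e=0
no other 2-command option fits: unique.

extend(-1), extend(-1)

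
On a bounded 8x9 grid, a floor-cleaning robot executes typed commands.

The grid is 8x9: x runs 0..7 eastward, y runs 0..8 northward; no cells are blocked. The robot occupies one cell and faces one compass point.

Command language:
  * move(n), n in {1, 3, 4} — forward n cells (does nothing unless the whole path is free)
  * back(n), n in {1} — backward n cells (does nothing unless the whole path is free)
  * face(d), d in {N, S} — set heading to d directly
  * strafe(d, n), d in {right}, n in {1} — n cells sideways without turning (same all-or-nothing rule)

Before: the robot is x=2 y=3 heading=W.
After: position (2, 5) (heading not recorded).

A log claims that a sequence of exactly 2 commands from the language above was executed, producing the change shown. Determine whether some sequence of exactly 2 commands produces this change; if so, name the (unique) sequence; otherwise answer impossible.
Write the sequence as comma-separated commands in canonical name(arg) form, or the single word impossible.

from: x=2 y=3 heading=W
t=1 strafe(right, 1) ⇒ x=2 y=4 heading=W
t=2 strafe(right, 1) ⇒ x=2 y=5 heading=W
no other 2-command option fits: unique.

strafe(right, 1), strafe(right, 1)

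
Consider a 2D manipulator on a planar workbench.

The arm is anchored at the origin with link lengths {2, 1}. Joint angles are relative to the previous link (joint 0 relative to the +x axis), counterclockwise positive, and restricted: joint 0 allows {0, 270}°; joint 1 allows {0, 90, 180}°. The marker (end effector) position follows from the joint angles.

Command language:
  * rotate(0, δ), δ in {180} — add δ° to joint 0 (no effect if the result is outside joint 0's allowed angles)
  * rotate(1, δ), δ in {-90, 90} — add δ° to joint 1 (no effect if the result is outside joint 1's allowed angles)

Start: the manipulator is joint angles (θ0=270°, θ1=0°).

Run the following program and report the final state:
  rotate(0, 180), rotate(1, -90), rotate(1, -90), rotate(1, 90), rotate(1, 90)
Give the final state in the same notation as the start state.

joint angles (θ0=270°, θ1=180°)

t0: joint angles (θ0=270°, θ1=0°)
t=1 rotate(0, 180) ⇒ joint angles (θ0=270°, θ1=0°)
t=2 rotate(1, -90) ⇒ joint angles (θ0=270°, θ1=0°)
t=3 rotate(1, -90) ⇒ joint angles (θ0=270°, θ1=0°)
t=4 rotate(1, 90) ⇒ joint angles (θ0=270°, θ1=90°)
t=5 rotate(1, 90) ⇒ joint angles (θ0=270°, θ1=180°)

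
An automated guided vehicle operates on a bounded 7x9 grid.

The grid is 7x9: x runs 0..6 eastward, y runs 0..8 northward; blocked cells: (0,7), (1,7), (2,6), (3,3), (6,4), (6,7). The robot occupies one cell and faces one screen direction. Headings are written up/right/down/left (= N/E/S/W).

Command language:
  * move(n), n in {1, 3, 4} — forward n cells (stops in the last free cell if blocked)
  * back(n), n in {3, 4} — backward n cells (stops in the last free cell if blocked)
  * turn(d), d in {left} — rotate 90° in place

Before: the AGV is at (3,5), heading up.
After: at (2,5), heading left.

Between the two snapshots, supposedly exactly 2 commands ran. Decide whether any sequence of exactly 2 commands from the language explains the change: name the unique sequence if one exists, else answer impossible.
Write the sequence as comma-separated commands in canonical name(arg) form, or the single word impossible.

key: position moved to (2,5) AND the heading swung to W — translation plus rotation needed
t0: at (3,5), heading up
step 1 (turn(left)): at (3,5), heading left
step 2 (move(1)): at (2,5), heading left
all 36 alternatives checked — unique.

turn(left), move(1)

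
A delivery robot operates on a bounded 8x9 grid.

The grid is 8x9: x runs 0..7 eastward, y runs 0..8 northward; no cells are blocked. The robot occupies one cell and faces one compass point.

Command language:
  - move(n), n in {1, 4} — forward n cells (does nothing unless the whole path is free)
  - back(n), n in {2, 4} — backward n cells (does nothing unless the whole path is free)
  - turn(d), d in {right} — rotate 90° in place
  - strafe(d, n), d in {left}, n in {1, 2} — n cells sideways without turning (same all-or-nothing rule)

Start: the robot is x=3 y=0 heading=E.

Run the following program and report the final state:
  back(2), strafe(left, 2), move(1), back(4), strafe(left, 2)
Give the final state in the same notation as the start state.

x=2 y=4 heading=E

from: x=3 y=0 heading=E
t=1 back(2) ⇒ x=1 y=0 heading=E
t=2 strafe(left, 2) ⇒ x=1 y=2 heading=E
t=3 move(1) ⇒ x=2 y=2 heading=E
t=4 back(4) ⇒ x=2 y=2 heading=E
t=5 strafe(left, 2) ⇒ x=2 y=4 heading=E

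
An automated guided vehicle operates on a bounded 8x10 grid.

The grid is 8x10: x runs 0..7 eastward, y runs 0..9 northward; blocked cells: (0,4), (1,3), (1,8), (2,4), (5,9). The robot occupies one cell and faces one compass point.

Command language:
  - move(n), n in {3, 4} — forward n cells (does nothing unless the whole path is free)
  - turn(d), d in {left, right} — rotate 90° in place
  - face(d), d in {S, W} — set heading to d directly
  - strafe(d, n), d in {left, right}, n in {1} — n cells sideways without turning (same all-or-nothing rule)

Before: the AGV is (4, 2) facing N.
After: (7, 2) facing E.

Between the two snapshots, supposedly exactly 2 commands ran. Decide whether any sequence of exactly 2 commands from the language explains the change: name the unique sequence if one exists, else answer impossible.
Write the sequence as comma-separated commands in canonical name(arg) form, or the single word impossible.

turn(right), move(3)

key: order matters: swapping turn(right) and move(3) lands elsewhere
initial: (4, 2) facing N
1. turn(right) → (4, 2) facing E
2. move(3) → (7, 2) facing E
no other 2-command option fits: unique.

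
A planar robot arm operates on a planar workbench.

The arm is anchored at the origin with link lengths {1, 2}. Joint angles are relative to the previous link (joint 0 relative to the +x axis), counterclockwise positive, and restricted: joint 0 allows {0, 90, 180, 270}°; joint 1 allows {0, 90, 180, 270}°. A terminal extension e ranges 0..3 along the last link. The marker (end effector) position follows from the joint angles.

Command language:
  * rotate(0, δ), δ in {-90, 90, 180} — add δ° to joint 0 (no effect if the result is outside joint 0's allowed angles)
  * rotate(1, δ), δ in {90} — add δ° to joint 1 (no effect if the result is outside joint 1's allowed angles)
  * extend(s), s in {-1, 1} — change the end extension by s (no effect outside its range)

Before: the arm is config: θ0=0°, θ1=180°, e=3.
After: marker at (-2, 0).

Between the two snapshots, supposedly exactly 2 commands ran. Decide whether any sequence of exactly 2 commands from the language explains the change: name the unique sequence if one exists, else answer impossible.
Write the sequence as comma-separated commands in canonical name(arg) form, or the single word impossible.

extend(-1), extend(-1)

initial: config: θ0=0°, θ1=180°, e=3
[1] after extend(-1): config: θ0=0°, θ1=180°, e=2
[2] after extend(-1): config: θ0=0°, θ1=180°, e=1
no other 2-command option fits: unique.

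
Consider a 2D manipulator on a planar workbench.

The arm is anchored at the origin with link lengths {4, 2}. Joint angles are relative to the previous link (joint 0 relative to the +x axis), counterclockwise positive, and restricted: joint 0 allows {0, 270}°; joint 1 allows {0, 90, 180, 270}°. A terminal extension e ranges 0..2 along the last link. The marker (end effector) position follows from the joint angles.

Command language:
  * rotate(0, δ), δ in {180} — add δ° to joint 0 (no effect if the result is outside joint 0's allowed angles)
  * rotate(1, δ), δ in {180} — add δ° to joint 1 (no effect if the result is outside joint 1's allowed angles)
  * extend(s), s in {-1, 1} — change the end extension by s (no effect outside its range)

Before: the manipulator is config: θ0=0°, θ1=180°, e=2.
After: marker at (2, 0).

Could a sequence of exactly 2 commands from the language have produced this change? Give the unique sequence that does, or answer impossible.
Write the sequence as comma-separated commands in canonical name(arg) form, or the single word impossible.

extend(-1), extend(-1)

from: config: θ0=0°, θ1=180°, e=2
1. extend(-1) → config: θ0=0°, θ1=180°, e=1
2. extend(-1) → config: θ0=0°, θ1=180°, e=0
no rival 2-sequence matches.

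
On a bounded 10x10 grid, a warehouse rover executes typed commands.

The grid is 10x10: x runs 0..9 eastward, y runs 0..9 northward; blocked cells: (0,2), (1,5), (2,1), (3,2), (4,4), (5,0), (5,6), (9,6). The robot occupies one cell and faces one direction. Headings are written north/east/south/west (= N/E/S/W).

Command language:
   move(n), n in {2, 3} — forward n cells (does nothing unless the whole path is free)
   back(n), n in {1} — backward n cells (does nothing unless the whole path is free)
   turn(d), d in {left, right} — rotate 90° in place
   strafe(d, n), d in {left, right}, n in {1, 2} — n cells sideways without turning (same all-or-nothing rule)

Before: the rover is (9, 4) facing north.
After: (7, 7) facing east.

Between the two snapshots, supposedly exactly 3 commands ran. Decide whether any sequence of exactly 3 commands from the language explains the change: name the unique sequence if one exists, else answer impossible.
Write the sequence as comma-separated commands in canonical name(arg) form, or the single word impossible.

key: running turn(right) before strafe(left, 2) would end elsewhere — order is forced
t0: (9, 4) facing north
step 1 (strafe(left, 2)): (7, 4) facing north
step 2 (move(3)): (7, 7) facing north
step 3 (turn(right)): (7, 7) facing east
no other 3-command option fits: unique.

strafe(left, 2), move(3), turn(right)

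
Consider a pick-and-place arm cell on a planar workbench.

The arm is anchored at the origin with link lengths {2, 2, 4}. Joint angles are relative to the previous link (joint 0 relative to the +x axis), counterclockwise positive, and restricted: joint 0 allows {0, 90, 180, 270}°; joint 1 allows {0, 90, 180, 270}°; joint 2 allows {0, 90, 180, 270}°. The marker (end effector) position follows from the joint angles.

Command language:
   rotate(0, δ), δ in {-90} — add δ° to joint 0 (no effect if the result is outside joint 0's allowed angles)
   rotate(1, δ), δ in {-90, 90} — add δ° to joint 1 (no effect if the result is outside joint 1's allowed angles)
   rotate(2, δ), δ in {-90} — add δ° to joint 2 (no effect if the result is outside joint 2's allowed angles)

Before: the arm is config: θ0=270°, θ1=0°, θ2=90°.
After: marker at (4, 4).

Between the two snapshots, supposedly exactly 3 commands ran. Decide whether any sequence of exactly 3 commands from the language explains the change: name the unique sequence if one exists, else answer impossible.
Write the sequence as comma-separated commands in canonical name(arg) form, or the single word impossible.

t0: config: θ0=270°, θ1=0°, θ2=90°
1. rotate(0, -90) → config: θ0=180°, θ1=0°, θ2=90°
2. rotate(0, -90) → config: θ0=90°, θ1=0°, θ2=90°
3. rotate(0, -90) → config: θ0=0°, θ1=0°, θ2=90°
all 64 alternatives checked — unique.

rotate(0, -90), rotate(0, -90), rotate(0, -90)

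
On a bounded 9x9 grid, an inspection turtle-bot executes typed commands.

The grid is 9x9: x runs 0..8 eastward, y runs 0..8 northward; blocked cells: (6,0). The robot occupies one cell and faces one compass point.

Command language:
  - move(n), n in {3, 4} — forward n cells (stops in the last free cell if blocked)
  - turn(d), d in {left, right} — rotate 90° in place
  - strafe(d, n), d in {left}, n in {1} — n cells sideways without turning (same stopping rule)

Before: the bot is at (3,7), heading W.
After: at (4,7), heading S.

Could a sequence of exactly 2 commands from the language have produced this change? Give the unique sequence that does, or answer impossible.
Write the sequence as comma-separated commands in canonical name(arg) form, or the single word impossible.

key: cell and facing (now S) both changed — the 2 commands mix motion and turning
begin: at (3,7), heading W
t=1 turn(left) ⇒ at (3,7), heading S
t=2 strafe(left, 1) ⇒ at (4,7), heading S
uniquely the one of 25 2-step routes that fits.

turn(left), strafe(left, 1)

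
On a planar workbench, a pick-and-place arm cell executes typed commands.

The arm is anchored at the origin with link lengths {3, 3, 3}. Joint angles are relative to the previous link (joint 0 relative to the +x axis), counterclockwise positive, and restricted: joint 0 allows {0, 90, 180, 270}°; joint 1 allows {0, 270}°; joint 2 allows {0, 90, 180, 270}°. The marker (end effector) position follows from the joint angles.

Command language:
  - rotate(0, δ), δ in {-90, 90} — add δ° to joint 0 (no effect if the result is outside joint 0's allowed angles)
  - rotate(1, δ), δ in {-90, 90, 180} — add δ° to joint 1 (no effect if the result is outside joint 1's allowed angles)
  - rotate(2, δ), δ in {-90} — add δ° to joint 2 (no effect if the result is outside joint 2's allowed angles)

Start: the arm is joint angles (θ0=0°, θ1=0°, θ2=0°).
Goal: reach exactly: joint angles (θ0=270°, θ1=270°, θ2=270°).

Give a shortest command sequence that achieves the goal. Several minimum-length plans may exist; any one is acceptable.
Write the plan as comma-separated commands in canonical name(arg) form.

rotate(0, -90), rotate(2, -90), rotate(1, -90)

begin: joint angles (θ0=0°, θ1=0°, θ2=0°)
1. rotate(0, -90) → joint angles (θ0=270°, θ1=0°, θ2=0°)
2. rotate(2, -90) → joint angles (θ0=270°, θ1=0°, θ2=270°)
3. rotate(1, -90) → joint angles (θ0=270°, θ1=270°, θ2=270°)
nothing shorter than 3 reaches the goal.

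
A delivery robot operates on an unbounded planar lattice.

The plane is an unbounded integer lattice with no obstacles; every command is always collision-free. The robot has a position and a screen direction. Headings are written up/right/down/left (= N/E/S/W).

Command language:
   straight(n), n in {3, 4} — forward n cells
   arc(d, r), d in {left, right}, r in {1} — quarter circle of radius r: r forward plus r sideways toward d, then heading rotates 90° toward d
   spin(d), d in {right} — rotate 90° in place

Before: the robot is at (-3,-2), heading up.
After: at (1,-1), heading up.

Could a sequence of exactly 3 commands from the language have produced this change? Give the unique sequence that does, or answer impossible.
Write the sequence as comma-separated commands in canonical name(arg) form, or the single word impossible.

spin(right), straight(3), arc(left, 1)

key: heading stays N — rotations cancel among the 3 commands
begin: at (-3,-2), heading up
t=1 spin(right) ⇒ at (-3,-2), heading right
t=2 straight(3) ⇒ at (0,-2), heading right
t=3 arc(left, 1) ⇒ at (1,-1), heading up
uniquely the one of 125 3-step routes that fits.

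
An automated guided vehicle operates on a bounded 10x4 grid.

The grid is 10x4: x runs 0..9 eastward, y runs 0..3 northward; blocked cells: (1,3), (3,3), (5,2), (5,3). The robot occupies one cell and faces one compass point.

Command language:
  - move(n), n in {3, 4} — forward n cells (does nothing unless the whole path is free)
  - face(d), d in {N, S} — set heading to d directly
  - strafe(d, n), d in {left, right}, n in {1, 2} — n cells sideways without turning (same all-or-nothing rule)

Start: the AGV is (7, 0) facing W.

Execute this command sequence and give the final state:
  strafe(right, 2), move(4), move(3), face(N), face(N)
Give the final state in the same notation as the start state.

t0: (7, 0) facing W
t=1 strafe(right, 2) ⇒ (7, 2) facing W
t=2 move(4) ⇒ (7, 2) facing W
t=3 move(3) ⇒ (7, 2) facing W
t=4 face(N) ⇒ (7, 2) facing N
t=5 face(N) ⇒ (7, 2) facing N

(7, 2) facing N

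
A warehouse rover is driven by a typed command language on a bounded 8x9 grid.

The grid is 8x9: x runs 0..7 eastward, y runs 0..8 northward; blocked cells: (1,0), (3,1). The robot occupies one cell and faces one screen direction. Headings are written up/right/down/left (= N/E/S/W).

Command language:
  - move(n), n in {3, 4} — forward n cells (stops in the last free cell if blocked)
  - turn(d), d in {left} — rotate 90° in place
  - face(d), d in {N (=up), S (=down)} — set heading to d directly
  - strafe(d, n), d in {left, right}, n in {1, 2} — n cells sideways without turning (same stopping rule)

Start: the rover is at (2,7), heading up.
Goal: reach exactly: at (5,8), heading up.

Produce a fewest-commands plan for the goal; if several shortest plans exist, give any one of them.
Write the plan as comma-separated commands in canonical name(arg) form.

begin: at (2,7), heading up
step 1 (move(3)): at (2,8), heading up
step 2 (strafe(right, 2)): at (4,8), heading up
step 3 (strafe(right, 1)): at (5,8), heading up
shorter routes all fall short; 3 is best.

move(3), strafe(right, 2), strafe(right, 1)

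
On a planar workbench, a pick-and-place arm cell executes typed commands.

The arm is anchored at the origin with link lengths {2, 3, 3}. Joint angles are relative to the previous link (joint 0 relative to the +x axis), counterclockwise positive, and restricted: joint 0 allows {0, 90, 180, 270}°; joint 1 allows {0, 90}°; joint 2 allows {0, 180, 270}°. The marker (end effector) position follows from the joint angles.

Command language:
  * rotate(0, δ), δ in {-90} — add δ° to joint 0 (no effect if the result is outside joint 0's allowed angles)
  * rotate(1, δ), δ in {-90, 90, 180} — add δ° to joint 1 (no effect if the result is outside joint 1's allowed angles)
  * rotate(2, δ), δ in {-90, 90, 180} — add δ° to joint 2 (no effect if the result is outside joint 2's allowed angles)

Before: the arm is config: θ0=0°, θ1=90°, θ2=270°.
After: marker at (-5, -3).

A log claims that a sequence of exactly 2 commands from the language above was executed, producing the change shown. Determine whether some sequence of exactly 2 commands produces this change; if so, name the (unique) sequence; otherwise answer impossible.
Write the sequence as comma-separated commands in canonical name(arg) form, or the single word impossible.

start: config: θ0=0°, θ1=90°, θ2=270°
step 1 (rotate(0, -90)): config: θ0=270°, θ1=90°, θ2=270°
step 2 (rotate(0, -90)): config: θ0=180°, θ1=90°, θ2=270°
no rival 2-sequence matches.

rotate(0, -90), rotate(0, -90)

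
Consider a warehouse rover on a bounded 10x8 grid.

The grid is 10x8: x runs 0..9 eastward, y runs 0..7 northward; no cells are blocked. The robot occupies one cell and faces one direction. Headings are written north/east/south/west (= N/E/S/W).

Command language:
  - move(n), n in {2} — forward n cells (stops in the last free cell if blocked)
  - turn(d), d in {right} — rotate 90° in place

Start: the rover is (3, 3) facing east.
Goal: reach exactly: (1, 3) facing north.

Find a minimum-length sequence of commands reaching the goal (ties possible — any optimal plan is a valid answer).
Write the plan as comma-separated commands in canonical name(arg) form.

turn(right), turn(right), move(2), turn(right)

start: (3, 3) facing east
t=1 turn(right) ⇒ (3, 3) facing south
t=2 turn(right) ⇒ (3, 3) facing west
t=3 move(2) ⇒ (1, 3) facing west
t=4 turn(right) ⇒ (1, 3) facing north
nothing shorter than 4 reaches the goal.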